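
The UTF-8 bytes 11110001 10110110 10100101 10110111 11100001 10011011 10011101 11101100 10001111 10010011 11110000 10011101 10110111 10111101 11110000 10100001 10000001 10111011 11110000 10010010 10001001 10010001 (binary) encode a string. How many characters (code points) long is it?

Byte at offset 0: 0xF1 = 11110001 → 4-byte char (#1). Advance 4.
Byte at offset 4: 0xE1 = 11100001 → 3-byte char (#2). Advance 3.
Byte at offset 7: 0xEC = 11101100 → 3-byte char (#3). Advance 3.
Byte at offset 10: 0xF0 = 11110000 → 4-byte char (#4). Advance 4.
Byte at offset 14: 0xF0 = 11110000 → 4-byte char (#5). Advance 4.
Byte at offset 18: 0xF0 = 11110000 → 4-byte char (#6). Advance 4.
Reached end at offset 22 after 6 code points.

6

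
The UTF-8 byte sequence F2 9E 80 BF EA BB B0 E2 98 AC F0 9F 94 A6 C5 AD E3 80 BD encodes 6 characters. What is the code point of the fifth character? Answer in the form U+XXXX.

Offset 0: leading byte 0xF2 = 11110010 → 4-byte char #1 = F2 9E 80 BF.
Offset 4: leading byte 0xEA = 11101010 → 3-byte char #2 = EA BB B0.
Offset 7: leading byte 0xE2 = 11100010 → 3-byte char #3 = E2 98 AC.
Offset 10: leading byte 0xF0 = 11110000 → 4-byte char #4 = F0 9F 94 A6.
Offset 14: leading byte 0xC5 = 11000101 → 2-byte char #5 = C5 AD.
Leading byte 0xC5 = 11000101 matches 110xxxxx → 2-byte sequence.
Byte 1: 0xC5 = 11000101, payload 00101 (5 bits).
Byte 2: 0xAD = 10101101 (10xxxxxx ✓), payload 101101.
Concatenate: 00101101101 = 0x16D (11 bits → U+016D).

U+016D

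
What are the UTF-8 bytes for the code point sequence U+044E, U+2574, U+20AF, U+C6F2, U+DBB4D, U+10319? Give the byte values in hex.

U+044E: 2-byte form → D1 8E.
U+2574: 3-byte form → E2 95 B4.
U+20AF: 3-byte form → E2 82 AF.
U+C6F2: 3-byte form → EC 9B B2.
U+DBB4D: 4-byte form → F3 9B AD 8D.
U+10319: 4-byte form → F0 90 8C 99.
Concatenated (19 bytes): D1 8E E2 95 B4 E2 82 AF EC 9B B2 F3 9B AD 8D F0 90 8C 99.

D1 8E E2 95 B4 E2 82 AF EC 9B B2 F3 9B AD 8D F0 90 8C 99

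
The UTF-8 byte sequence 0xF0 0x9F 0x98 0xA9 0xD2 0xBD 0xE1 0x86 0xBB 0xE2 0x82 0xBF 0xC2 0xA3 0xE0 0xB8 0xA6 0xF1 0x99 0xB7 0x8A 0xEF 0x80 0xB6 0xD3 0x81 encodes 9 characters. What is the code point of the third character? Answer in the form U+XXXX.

Offset 0: leading byte 0xF0 = 11110000 → 4-byte char #1 = F0 9F 98 A9.
Offset 4: leading byte 0xD2 = 11010010 → 2-byte char #2 = D2 BD.
Offset 6: leading byte 0xE1 = 11100001 → 3-byte char #3 = E1 86 BB.
Leading byte 0xE1 = 11100001 matches 1110xxxx → 3-byte sequence.
Byte 1: 0xE1 = 11100001, payload 0001 (4 bits).
Byte 2: 0x86 = 10000110 (10xxxxxx ✓), payload 000110.
Byte 3: 0xBB = 10111011 (10xxxxxx ✓), payload 111011.
Concatenate: 0001000110111011 = 0x11BB (16 bits → U+11BB).

U+11BB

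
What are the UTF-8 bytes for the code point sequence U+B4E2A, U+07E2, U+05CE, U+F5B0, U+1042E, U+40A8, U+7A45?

F2 B4 B8 AA DF A2 D7 8E EF 96 B0 F0 90 90 AE E4 82 A8 E7 A9 85

U+B4E2A: 4-byte form → F2 B4 B8 AA.
U+07E2: 2-byte form → DF A2.
U+05CE: 2-byte form → D7 8E.
U+F5B0: 3-byte form → EF 96 B0.
U+1042E: 4-byte form → F0 90 90 AE.
U+40A8: 3-byte form → E4 82 A8.
U+7A45: 3-byte form → E7 A9 85.
Concatenated (21 bytes): F2 B4 B8 AA DF A2 D7 8E EF 96 B0 F0 90 90 AE E4 82 A8 E7 A9 85.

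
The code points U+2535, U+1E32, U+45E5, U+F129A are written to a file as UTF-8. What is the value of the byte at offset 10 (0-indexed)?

U+2535 → 3-byte form E2 94 B5 at offsets 0–2.
U+1E32 → 3-byte form E1 B8 B2 at offsets 3–5.
U+45E5 → 3-byte form E4 97 A5 at offsets 6–8.
U+F129A → 4-byte form F3 B1 8A 9A at offsets 9–12.
Offset 10 falls in char 4's range; it's byte 2 of F3 B1 8A 9A = 0xB1.

0xB1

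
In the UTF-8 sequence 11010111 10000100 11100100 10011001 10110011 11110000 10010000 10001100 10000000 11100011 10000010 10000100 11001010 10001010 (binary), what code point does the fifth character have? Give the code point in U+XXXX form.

Offset 0: leading byte 0xD7 = 11010111 → 2-byte char #1 = D7 84.
Offset 2: leading byte 0xE4 = 11100100 → 3-byte char #2 = E4 99 B3.
Offset 5: leading byte 0xF0 = 11110000 → 4-byte char #3 = F0 90 8C 80.
Offset 9: leading byte 0xE3 = 11100011 → 3-byte char #4 = E3 82 84.
Offset 12: leading byte 0xCA = 11001010 → 2-byte char #5 = CA 8A.
Leading byte 0xCA = 11001010 matches 110xxxxx → 2-byte sequence.
Byte 1: 0xCA = 11001010, payload 01010 (5 bits).
Byte 2: 0x8A = 10001010 (10xxxxxx ✓), payload 001010.
Concatenate: 01010001010 = 0x28A (11 bits → U+028A).

U+028A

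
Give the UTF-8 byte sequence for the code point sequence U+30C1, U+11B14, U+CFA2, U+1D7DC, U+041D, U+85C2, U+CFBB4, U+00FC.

U+30C1: 3-byte form → E3 83 81.
U+11B14: 4-byte form → F0 91 AC 94.
U+CFA2: 3-byte form → EC BE A2.
U+1D7DC: 4-byte form → F0 9D 9F 9C.
U+041D: 2-byte form → D0 9D.
U+85C2: 3-byte form → E8 97 82.
U+CFBB4: 4-byte form → F3 8F AE B4.
U+00FC: 2-byte form → C3 BC.
Concatenated (25 bytes): E3 83 81 F0 91 AC 94 EC BE A2 F0 9D 9F 9C D0 9D E8 97 82 F3 8F AE B4 C3 BC.

E3 83 81 F0 91 AC 94 EC BE A2 F0 9D 9F 9C D0 9D E8 97 82 F3 8F AE B4 C3 BC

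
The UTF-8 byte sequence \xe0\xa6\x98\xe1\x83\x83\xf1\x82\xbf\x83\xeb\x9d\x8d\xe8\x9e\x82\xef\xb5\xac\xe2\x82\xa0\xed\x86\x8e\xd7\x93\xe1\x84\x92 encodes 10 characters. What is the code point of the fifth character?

U+8782

Offset 0: leading byte 0xE0 = 11100000 → 3-byte char #1 = E0 A6 98.
Offset 3: leading byte 0xE1 = 11100001 → 3-byte char #2 = E1 83 83.
Offset 6: leading byte 0xF1 = 11110001 → 4-byte char #3 = F1 82 BF 83.
Offset 10: leading byte 0xEB = 11101011 → 3-byte char #4 = EB 9D 8D.
Offset 13: leading byte 0xE8 = 11101000 → 3-byte char #5 = E8 9E 82.
Leading byte 0xE8 = 11101000 matches 1110xxxx → 3-byte sequence.
Byte 1: 0xE8 = 11101000, payload 1000 (4 bits).
Byte 2: 0x9E = 10011110 (10xxxxxx ✓), payload 011110.
Byte 3: 0x82 = 10000010 (10xxxxxx ✓), payload 000010.
Concatenate: 1000011110000010 = 0x8782 (16 bits → U+8782).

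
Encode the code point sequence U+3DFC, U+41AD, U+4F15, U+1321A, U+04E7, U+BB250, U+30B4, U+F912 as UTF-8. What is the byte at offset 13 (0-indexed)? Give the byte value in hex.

U+3DFC → 3-byte form E3 B7 BC at offsets 0–2.
U+41AD → 3-byte form E4 86 AD at offsets 3–5.
U+4F15 → 3-byte form E4 BC 95 at offsets 6–8.
U+1321A → 4-byte form F0 93 88 9A at offsets 9–12.
U+04E7 → 2-byte form D3 A7 at offsets 13–14.
Offset 13 falls in char 5's range; it's byte 1 of D3 A7 = 0xD3.

0xD3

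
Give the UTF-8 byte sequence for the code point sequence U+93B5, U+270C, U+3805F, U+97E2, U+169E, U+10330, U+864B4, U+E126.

U+93B5: 3-byte form → E9 8E B5.
U+270C: 3-byte form → E2 9C 8C.
U+3805F: 4-byte form → F0 B8 81 9F.
U+97E2: 3-byte form → E9 9F A2.
U+169E: 3-byte form → E1 9A 9E.
U+10330: 4-byte form → F0 90 8C B0.
U+864B4: 4-byte form → F2 86 92 B4.
U+E126: 3-byte form → EE 84 A6.
Concatenated (27 bytes): E9 8E B5 E2 9C 8C F0 B8 81 9F E9 9F A2 E1 9A 9E F0 90 8C B0 F2 86 92 B4 EE 84 A6.

E9 8E B5 E2 9C 8C F0 B8 81 9F E9 9F A2 E1 9A 9E F0 90 8C B0 F2 86 92 B4 EE 84 A6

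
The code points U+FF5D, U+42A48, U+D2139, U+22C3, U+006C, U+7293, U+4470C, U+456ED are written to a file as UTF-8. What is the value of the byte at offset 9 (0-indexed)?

U+FF5D → 3-byte form EF BD 9D at offsets 0–2.
U+42A48 → 4-byte form F1 82 A9 88 at offsets 3–6.
U+D2139 → 4-byte form F3 92 84 B9 at offsets 7–10.
Offset 9 falls in char 3's range; it's byte 3 of F3 92 84 B9 = 0x84.

0x84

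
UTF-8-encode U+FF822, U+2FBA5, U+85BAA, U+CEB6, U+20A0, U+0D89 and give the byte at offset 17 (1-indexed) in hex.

1-indexed offset 17 is 0-indexed offset 16.
U+FF822 → 4-byte form F3 BF A0 A2 at offsets 0–3.
U+2FBA5 → 4-byte form F0 AF AE A5 at offsets 4–7.
U+85BAA → 4-byte form F2 85 AE AA at offsets 8–11.
U+CEB6 → 3-byte form EC BA B6 at offsets 12–14.
U+20A0 → 3-byte form E2 82 A0 at offsets 15–17.
Offset 16 falls in char 5's range; it's byte 2 of E2 82 A0 = 0x82.

0x82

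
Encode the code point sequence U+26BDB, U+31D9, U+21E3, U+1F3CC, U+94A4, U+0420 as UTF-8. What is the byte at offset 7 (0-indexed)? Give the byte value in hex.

U+26BDB → 4-byte form F0 A6 AF 9B at offsets 0–3.
U+31D9 → 3-byte form E3 87 99 at offsets 4–6.
U+21E3 → 3-byte form E2 87 A3 at offsets 7–9.
Offset 7 falls in char 3's range; it's byte 1 of E2 87 A3 = 0xE2.

0xE2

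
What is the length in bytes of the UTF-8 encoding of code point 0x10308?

4

U+10308 = 0x10308. UTF-8 uses 1 byte below 0x80, 2 below 0x800, 3 below 0x10000, 4 up to 0x10FFFF. 0x10308 is in U+10000–U+10FFFF → 4 bytes.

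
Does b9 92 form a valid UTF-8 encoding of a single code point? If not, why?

invalid (continuation byte with no leading byte)

Byte 0xB9 = 10111001 has the form 10xxxxxx — a continuation byte — but there is no preceding leading byte.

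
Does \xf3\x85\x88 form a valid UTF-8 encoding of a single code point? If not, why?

invalid (sequence truncated)

Leading byte 0xF3 = 11110011 → 4-byte form, but only 3 bytes are present.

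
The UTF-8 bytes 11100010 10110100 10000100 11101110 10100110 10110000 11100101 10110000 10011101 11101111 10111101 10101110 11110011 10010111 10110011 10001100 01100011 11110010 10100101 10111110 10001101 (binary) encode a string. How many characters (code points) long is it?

7

Byte at offset 0: 0xE2 = 11100010 → 3-byte char (#1). Advance 3.
Byte at offset 3: 0xEE = 11101110 → 3-byte char (#2). Advance 3.
Byte at offset 6: 0xE5 = 11100101 → 3-byte char (#3). Advance 3.
Byte at offset 9: 0xEF = 11101111 → 3-byte char (#4). Advance 3.
Byte at offset 12: 0xF3 = 11110011 → 4-byte char (#5). Advance 4.
Byte at offset 16: 0x63 = 01100011 → 1-byte char (#6). Advance 1.
Byte at offset 17: 0xF2 = 11110010 → 4-byte char (#7). Advance 4.
Reached end at offset 21 after 7 code points.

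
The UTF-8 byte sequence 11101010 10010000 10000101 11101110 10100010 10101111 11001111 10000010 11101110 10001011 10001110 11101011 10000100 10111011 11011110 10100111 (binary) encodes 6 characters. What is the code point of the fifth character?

U+B13B

Offset 0: leading byte 0xEA = 11101010 → 3-byte char #1 = EA 90 85.
Offset 3: leading byte 0xEE = 11101110 → 3-byte char #2 = EE A2 AF.
Offset 6: leading byte 0xCF = 11001111 → 2-byte char #3 = CF 82.
Offset 8: leading byte 0xEE = 11101110 → 3-byte char #4 = EE 8B 8E.
Offset 11: leading byte 0xEB = 11101011 → 3-byte char #5 = EB 84 BB.
Leading byte 0xEB = 11101011 matches 1110xxxx → 3-byte sequence.
Byte 1: 0xEB = 11101011, payload 1011 (4 bits).
Byte 2: 0x84 = 10000100 (10xxxxxx ✓), payload 000100.
Byte 3: 0xBB = 10111011 (10xxxxxx ✓), payload 111011.
Concatenate: 1011000100111011 = 0xB13B (16 bits → U+B13B).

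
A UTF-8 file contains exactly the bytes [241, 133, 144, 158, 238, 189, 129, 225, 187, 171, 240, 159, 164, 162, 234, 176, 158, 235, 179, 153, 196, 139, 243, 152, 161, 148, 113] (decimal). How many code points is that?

Byte at offset 0: 0xF1 = 11110001 → 4-byte char (#1). Advance 4.
Byte at offset 4: 0xEE = 11101110 → 3-byte char (#2). Advance 3.
Byte at offset 7: 0xE1 = 11100001 → 3-byte char (#3). Advance 3.
Byte at offset 10: 0xF0 = 11110000 → 4-byte char (#4). Advance 4.
Byte at offset 14: 0xEA = 11101010 → 3-byte char (#5). Advance 3.
Byte at offset 17: 0xEB = 11101011 → 3-byte char (#6). Advance 3.
Byte at offset 20: 0xC4 = 11000100 → 2-byte char (#7). Advance 2.
Byte at offset 22: 0xF3 = 11110011 → 4-byte char (#8). Advance 4.
Byte at offset 26: 0x71 = 01110001 → 1-byte char (#9). Advance 1.
Reached end at offset 27 after 9 code points.

9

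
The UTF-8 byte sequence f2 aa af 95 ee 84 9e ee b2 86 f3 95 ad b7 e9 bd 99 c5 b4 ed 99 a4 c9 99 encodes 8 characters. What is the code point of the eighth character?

U+0259

Offset 0: leading byte 0xF2 = 11110010 → 4-byte char #1 = F2 AA AF 95.
Offset 4: leading byte 0xEE = 11101110 → 3-byte char #2 = EE 84 9E.
Offset 7: leading byte 0xEE = 11101110 → 3-byte char #3 = EE B2 86.
Offset 10: leading byte 0xF3 = 11110011 → 4-byte char #4 = F3 95 AD B7.
Offset 14: leading byte 0xE9 = 11101001 → 3-byte char #5 = E9 BD 99.
Offset 17: leading byte 0xC5 = 11000101 → 2-byte char #6 = C5 B4.
Offset 19: leading byte 0xED = 11101101 → 3-byte char #7 = ED 99 A4.
Offset 22: leading byte 0xC9 = 11001001 → 2-byte char #8 = C9 99.
Leading byte 0xC9 = 11001001 matches 110xxxxx → 2-byte sequence.
Byte 1: 0xC9 = 11001001, payload 01001 (5 bits).
Byte 2: 0x99 = 10011001 (10xxxxxx ✓), payload 011001.
Concatenate: 01001011001 = 0x259 (11 bits → U+0259).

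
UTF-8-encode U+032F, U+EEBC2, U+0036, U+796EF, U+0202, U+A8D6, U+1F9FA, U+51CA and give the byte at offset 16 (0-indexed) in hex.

U+032F → 2-byte form CC AF at offsets 0–1.
U+EEBC2 → 4-byte form F3 AE AF 82 at offsets 2–5.
U+0036 → 1-byte form 36 at offsets 6–6.
U+796EF → 4-byte form F1 B9 9B AF at offsets 7–10.
U+0202 → 2-byte form C8 82 at offsets 11–12.
U+A8D6 → 3-byte form EA A3 96 at offsets 13–15.
U+1F9FA → 4-byte form F0 9F A7 BA at offsets 16–19.
Offset 16 falls in char 7's range; it's byte 1 of F0 9F A7 BA = 0xF0.

0xF0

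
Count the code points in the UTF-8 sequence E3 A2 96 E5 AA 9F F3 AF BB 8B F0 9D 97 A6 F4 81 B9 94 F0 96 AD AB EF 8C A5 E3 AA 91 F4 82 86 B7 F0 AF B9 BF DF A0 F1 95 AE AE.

Byte at offset 0: 0xE3 = 11100011 → 3-byte char (#1). Advance 3.
Byte at offset 3: 0xE5 = 11100101 → 3-byte char (#2). Advance 3.
Byte at offset 6: 0xF3 = 11110011 → 4-byte char (#3). Advance 4.
Byte at offset 10: 0xF0 = 11110000 → 4-byte char (#4). Advance 4.
Byte at offset 14: 0xF4 = 11110100 → 4-byte char (#5). Advance 4.
Byte at offset 18: 0xF0 = 11110000 → 4-byte char (#6). Advance 4.
Byte at offset 22: 0xEF = 11101111 → 3-byte char (#7). Advance 3.
Byte at offset 25: 0xE3 = 11100011 → 3-byte char (#8). Advance 3.
Byte at offset 28: 0xF4 = 11110100 → 4-byte char (#9). Advance 4.
Byte at offset 32: 0xF0 = 11110000 → 4-byte char (#10). Advance 4.
Byte at offset 36: 0xDF = 11011111 → 2-byte char (#11). Advance 2.
Byte at offset 38: 0xF1 = 11110001 → 4-byte char (#12). Advance 4.
Reached end at offset 42 after 12 code points.

12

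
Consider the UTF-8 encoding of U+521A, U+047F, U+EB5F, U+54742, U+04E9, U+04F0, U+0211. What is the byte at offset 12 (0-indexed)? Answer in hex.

0xD3

U+521A → 3-byte form E5 88 9A at offsets 0–2.
U+047F → 2-byte form D1 BF at offsets 3–4.
U+EB5F → 3-byte form EE AD 9F at offsets 5–7.
U+54742 → 4-byte form F1 94 9D 82 at offsets 8–11.
U+04E9 → 2-byte form D3 A9 at offsets 12–13.
Offset 12 falls in char 5's range; it's byte 1 of D3 A9 = 0xD3.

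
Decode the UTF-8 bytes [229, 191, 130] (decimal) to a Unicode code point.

Leading byte 0xE5 = 11100101 matches 1110xxxx → 3-byte sequence.
Byte 1: 0xE5 = 11100101, payload 0101 (4 bits).
Byte 2: 0xBF = 10111111 (10xxxxxx ✓), payload 111111.
Byte 3: 0x82 = 10000010 (10xxxxxx ✓), payload 000010.
Concatenate: 0101111111000010 = 0x5FC2 (16 bits → U+5FC2).

U+5FC2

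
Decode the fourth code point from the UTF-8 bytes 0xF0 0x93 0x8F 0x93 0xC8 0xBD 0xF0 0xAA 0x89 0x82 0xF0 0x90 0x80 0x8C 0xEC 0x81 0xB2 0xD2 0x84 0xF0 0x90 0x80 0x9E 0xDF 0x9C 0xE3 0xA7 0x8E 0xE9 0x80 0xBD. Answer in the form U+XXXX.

Offset 0: leading byte 0xF0 = 11110000 → 4-byte char #1 = F0 93 8F 93.
Offset 4: leading byte 0xC8 = 11001000 → 2-byte char #2 = C8 BD.
Offset 6: leading byte 0xF0 = 11110000 → 4-byte char #3 = F0 AA 89 82.
Offset 10: leading byte 0xF0 = 11110000 → 4-byte char #4 = F0 90 80 8C.
Leading byte 0xF0 = 11110000 matches 11110xxx → 4-byte sequence.
Byte 1: 0xF0 = 11110000, payload 000 (3 bits).
Byte 2: 0x90 = 10010000 (10xxxxxx ✓), payload 010000.
Byte 3: 0x80 = 10000000 (10xxxxxx ✓), payload 000000.
Byte 4: 0x8C = 10001100 (10xxxxxx ✓), payload 001100.
Concatenate: 000010000000000001100 = 0x1000C (21 bits → U+1000C).

U+1000C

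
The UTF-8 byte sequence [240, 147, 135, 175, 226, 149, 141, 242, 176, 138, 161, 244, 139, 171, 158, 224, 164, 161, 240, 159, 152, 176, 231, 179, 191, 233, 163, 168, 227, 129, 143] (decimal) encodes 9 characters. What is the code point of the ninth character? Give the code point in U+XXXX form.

Offset 0: leading byte 0xF0 = 11110000 → 4-byte char #1 = F0 93 87 AF.
Offset 4: leading byte 0xE2 = 11100010 → 3-byte char #2 = E2 95 8D.
Offset 7: leading byte 0xF2 = 11110010 → 4-byte char #3 = F2 B0 8A A1.
Offset 11: leading byte 0xF4 = 11110100 → 4-byte char #4 = F4 8B AB 9E.
Offset 15: leading byte 0xE0 = 11100000 → 3-byte char #5 = E0 A4 A1.
Offset 18: leading byte 0xF0 = 11110000 → 4-byte char #6 = F0 9F 98 B0.
Offset 22: leading byte 0xE7 = 11100111 → 3-byte char #7 = E7 B3 BF.
Offset 25: leading byte 0xE9 = 11101001 → 3-byte char #8 = E9 A3 A8.
Offset 28: leading byte 0xE3 = 11100011 → 3-byte char #9 = E3 81 8F.
Leading byte 0xE3 = 11100011 matches 1110xxxx → 3-byte sequence.
Byte 1: 0xE3 = 11100011, payload 0011 (4 bits).
Byte 2: 0x81 = 10000001 (10xxxxxx ✓), payload 000001.
Byte 3: 0x8F = 10001111 (10xxxxxx ✓), payload 001111.
Concatenate: 0011000001001111 = 0x304F (16 bits → U+304F).

U+304F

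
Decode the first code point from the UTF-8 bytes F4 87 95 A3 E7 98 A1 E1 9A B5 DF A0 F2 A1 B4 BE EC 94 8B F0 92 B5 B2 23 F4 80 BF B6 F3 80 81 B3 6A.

Offset 0: leading byte 0xF4 = 11110100 → 4-byte char #1 = F4 87 95 A3.
Leading byte 0xF4 = 11110100 matches 11110xxx → 4-byte sequence.
Byte 1: 0xF4 = 11110100, payload 100 (3 bits).
Byte 2: 0x87 = 10000111 (10xxxxxx ✓), payload 000111.
Byte 3: 0x95 = 10010101 (10xxxxxx ✓), payload 010101.
Byte 4: 0xA3 = 10100011 (10xxxxxx ✓), payload 100011.
Concatenate: 100000111010101100011 = 0x107563 (21 bits → U+107563).

U+107563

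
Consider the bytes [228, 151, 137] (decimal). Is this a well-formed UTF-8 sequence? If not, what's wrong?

valid

Leading byte 0xE4 = 11100100 → 3-byte form.
Continuation bytes 0x97=10010111, 0x89=10001001 all match 10xxxxxx.
Decoded value 0x45C9 is ≥ 0x800 (shortest form) and not a surrogate.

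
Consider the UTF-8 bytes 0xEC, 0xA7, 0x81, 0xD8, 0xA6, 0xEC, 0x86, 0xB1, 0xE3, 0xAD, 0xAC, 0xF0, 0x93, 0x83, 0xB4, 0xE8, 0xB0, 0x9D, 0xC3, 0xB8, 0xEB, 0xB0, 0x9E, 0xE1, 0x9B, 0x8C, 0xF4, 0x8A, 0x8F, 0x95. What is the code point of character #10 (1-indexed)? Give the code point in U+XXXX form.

Offset 0: leading byte 0xEC = 11101100 → 3-byte char #1 = EC A7 81.
Offset 3: leading byte 0xD8 = 11011000 → 2-byte char #2 = D8 A6.
Offset 5: leading byte 0xEC = 11101100 → 3-byte char #3 = EC 86 B1.
Offset 8: leading byte 0xE3 = 11100011 → 3-byte char #4 = E3 AD AC.
Offset 11: leading byte 0xF0 = 11110000 → 4-byte char #5 = F0 93 83 B4.
Offset 15: leading byte 0xE8 = 11101000 → 3-byte char #6 = E8 B0 9D.
Offset 18: leading byte 0xC3 = 11000011 → 2-byte char #7 = C3 B8.
Offset 20: leading byte 0xEB = 11101011 → 3-byte char #8 = EB B0 9E.
Offset 23: leading byte 0xE1 = 11100001 → 3-byte char #9 = E1 9B 8C.
Offset 26: leading byte 0xF4 = 11110100 → 4-byte char #10 = F4 8A 8F 95.
Leading byte 0xF4 = 11110100 matches 11110xxx → 4-byte sequence.
Byte 1: 0xF4 = 11110100, payload 100 (3 bits).
Byte 2: 0x8A = 10001010 (10xxxxxx ✓), payload 001010.
Byte 3: 0x8F = 10001111 (10xxxxxx ✓), payload 001111.
Byte 4: 0x95 = 10010101 (10xxxxxx ✓), payload 010101.
Concatenate: 100001010001111010101 = 0x10A3D5 (21 bits → U+10A3D5).

U+10A3D5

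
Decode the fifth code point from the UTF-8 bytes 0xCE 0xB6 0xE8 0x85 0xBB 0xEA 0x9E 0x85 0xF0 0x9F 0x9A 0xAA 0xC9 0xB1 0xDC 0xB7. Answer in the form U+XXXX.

U+0271

Offset 0: leading byte 0xCE = 11001110 → 2-byte char #1 = CE B6.
Offset 2: leading byte 0xE8 = 11101000 → 3-byte char #2 = E8 85 BB.
Offset 5: leading byte 0xEA = 11101010 → 3-byte char #3 = EA 9E 85.
Offset 8: leading byte 0xF0 = 11110000 → 4-byte char #4 = F0 9F 9A AA.
Offset 12: leading byte 0xC9 = 11001001 → 2-byte char #5 = C9 B1.
Leading byte 0xC9 = 11001001 matches 110xxxxx → 2-byte sequence.
Byte 1: 0xC9 = 11001001, payload 01001 (5 bits).
Byte 2: 0xB1 = 10110001 (10xxxxxx ✓), payload 110001.
Concatenate: 01001110001 = 0x271 (11 bits → U+0271).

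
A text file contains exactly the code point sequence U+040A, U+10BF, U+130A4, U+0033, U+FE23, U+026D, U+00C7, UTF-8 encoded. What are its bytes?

U+040A: 2-byte form → D0 8A.
U+10BF: 3-byte form → E1 82 BF.
U+130A4: 4-byte form → F0 93 82 A4.
U+0033: 1-byte form → 33.
U+FE23: 3-byte form → EF B8 A3.
U+026D: 2-byte form → C9 AD.
U+00C7: 2-byte form → C3 87.
Concatenated (17 bytes): D0 8A E1 82 BF F0 93 82 A4 33 EF B8 A3 C9 AD C3 87.

D0 8A E1 82 BF F0 93 82 A4 33 EF B8 A3 C9 AD C3 87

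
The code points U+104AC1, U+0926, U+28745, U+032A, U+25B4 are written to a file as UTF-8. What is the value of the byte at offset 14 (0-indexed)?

0x96

U+104AC1 → 4-byte form F4 84 AB 81 at offsets 0–3.
U+0926 → 3-byte form E0 A4 A6 at offsets 4–6.
U+28745 → 4-byte form F0 A8 9D 85 at offsets 7–10.
U+032A → 2-byte form CC AA at offsets 11–12.
U+25B4 → 3-byte form E2 96 B4 at offsets 13–15.
Offset 14 falls in char 5's range; it's byte 2 of E2 96 B4 = 0x96.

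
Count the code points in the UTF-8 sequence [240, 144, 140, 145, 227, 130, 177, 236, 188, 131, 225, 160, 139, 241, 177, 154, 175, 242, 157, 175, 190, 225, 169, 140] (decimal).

Byte at offset 0: 0xF0 = 11110000 → 4-byte char (#1). Advance 4.
Byte at offset 4: 0xE3 = 11100011 → 3-byte char (#2). Advance 3.
Byte at offset 7: 0xEC = 11101100 → 3-byte char (#3). Advance 3.
Byte at offset 10: 0xE1 = 11100001 → 3-byte char (#4). Advance 3.
Byte at offset 13: 0xF1 = 11110001 → 4-byte char (#5). Advance 4.
Byte at offset 17: 0xF2 = 11110010 → 4-byte char (#6). Advance 4.
Byte at offset 21: 0xE1 = 11100001 → 3-byte char (#7). Advance 3.
Reached end at offset 24 after 7 code points.

7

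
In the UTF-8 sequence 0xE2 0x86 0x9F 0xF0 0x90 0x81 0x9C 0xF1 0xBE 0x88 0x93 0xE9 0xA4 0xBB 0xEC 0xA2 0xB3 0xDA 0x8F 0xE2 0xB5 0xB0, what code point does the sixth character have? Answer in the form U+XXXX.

U+068F

Offset 0: leading byte 0xE2 = 11100010 → 3-byte char #1 = E2 86 9F.
Offset 3: leading byte 0xF0 = 11110000 → 4-byte char #2 = F0 90 81 9C.
Offset 7: leading byte 0xF1 = 11110001 → 4-byte char #3 = F1 BE 88 93.
Offset 11: leading byte 0xE9 = 11101001 → 3-byte char #4 = E9 A4 BB.
Offset 14: leading byte 0xEC = 11101100 → 3-byte char #5 = EC A2 B3.
Offset 17: leading byte 0xDA = 11011010 → 2-byte char #6 = DA 8F.
Leading byte 0xDA = 11011010 matches 110xxxxx → 2-byte sequence.
Byte 1: 0xDA = 11011010, payload 11010 (5 bits).
Byte 2: 0x8F = 10001111 (10xxxxxx ✓), payload 001111.
Concatenate: 11010001111 = 0x68F (11 bits → U+068F).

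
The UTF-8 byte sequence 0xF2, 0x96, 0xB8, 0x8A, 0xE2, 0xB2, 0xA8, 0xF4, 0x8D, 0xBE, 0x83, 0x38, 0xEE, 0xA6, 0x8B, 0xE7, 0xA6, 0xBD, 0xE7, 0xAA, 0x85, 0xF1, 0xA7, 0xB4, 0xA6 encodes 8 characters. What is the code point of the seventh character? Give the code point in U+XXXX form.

Offset 0: leading byte 0xF2 = 11110010 → 4-byte char #1 = F2 96 B8 8A.
Offset 4: leading byte 0xE2 = 11100010 → 3-byte char #2 = E2 B2 A8.
Offset 7: leading byte 0xF4 = 11110100 → 4-byte char #3 = F4 8D BE 83.
Offset 11: leading byte 0x38 = 00111000 → 1-byte char #4 = 38.
Offset 12: leading byte 0xEE = 11101110 → 3-byte char #5 = EE A6 8B.
Offset 15: leading byte 0xE7 = 11100111 → 3-byte char #6 = E7 A6 BD.
Offset 18: leading byte 0xE7 = 11100111 → 3-byte char #7 = E7 AA 85.
Leading byte 0xE7 = 11100111 matches 1110xxxx → 3-byte sequence.
Byte 1: 0xE7 = 11100111, payload 0111 (4 bits).
Byte 2: 0xAA = 10101010 (10xxxxxx ✓), payload 101010.
Byte 3: 0x85 = 10000101 (10xxxxxx ✓), payload 000101.
Concatenate: 0111101010000101 = 0x7A85 (16 bits → U+7A85).

U+7A85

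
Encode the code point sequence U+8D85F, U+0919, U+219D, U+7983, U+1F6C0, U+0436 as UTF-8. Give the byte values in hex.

U+8D85F: 4-byte form → F2 8D A1 9F.
U+0919: 3-byte form → E0 A4 99.
U+219D: 3-byte form → E2 86 9D.
U+7983: 3-byte form → E7 A6 83.
U+1F6C0: 4-byte form → F0 9F 9B 80.
U+0436: 2-byte form → D0 B6.
Concatenated (19 bytes): F2 8D A1 9F E0 A4 99 E2 86 9D E7 A6 83 F0 9F 9B 80 D0 B6.

F2 8D A1 9F E0 A4 99 E2 86 9D E7 A6 83 F0 9F 9B 80 D0 B6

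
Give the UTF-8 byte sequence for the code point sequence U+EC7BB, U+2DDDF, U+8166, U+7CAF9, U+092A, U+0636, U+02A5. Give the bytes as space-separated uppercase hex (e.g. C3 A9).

U+EC7BB: 4-byte form → F3 AC 9E BB.
U+2DDDF: 4-byte form → F0 AD B7 9F.
U+8166: 3-byte form → E8 85 A6.
U+7CAF9: 4-byte form → F1 BC AB B9.
U+092A: 3-byte form → E0 A4 AA.
U+0636: 2-byte form → D8 B6.
U+02A5: 2-byte form → CA A5.
Concatenated (22 bytes): F3 AC 9E BB F0 AD B7 9F E8 85 A6 F1 BC AB B9 E0 A4 AA D8 B6 CA A5.

F3 AC 9E BB F0 AD B7 9F E8 85 A6 F1 BC AB B9 E0 A4 AA D8 B6 CA A5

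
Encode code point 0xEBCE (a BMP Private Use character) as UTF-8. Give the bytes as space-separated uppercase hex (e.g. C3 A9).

EE AF 8E

U+EBCE = 0xEBCE = 60366 decimal. In range U+0800–U+FFFF → 3-byte form: 1110xxxx 10xxxxxx 10xxxxxx.
Binary (16 bits): 1110101111001110.
Split 4+6+6: 1110 | 101111 | 001110.
Byte 1: 11101110 = 0xEE.
Byte 2: 10101111 = 0xAF.
Byte 3: 10001110 = 0x8E.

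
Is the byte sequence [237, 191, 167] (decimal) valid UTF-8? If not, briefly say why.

Structurally a 3-byte sequence; payload = 0xDFE7.
But 0xDFE7 is in U+D800–U+DFFF, the surrogate range. Surrogates are not Unicode scalar values and are forbidden in UTF-8.

invalid (encodes a surrogate (U+D800–U+DFFF))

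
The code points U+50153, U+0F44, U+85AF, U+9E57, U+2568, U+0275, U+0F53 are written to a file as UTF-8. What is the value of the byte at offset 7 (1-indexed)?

0x84

1-indexed offset 7 is 0-indexed offset 6.
U+50153 → 4-byte form F1 90 85 93 at offsets 0–3.
U+0F44 → 3-byte form E0 BD 84 at offsets 4–6.
Offset 6 falls in char 2's range; it's byte 3 of E0 BD 84 = 0x84.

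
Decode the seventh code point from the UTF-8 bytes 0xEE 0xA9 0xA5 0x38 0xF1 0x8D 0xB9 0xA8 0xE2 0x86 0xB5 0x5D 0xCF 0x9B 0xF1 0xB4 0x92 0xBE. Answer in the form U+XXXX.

U+744BE

Offset 0: leading byte 0xEE = 11101110 → 3-byte char #1 = EE A9 A5.
Offset 3: leading byte 0x38 = 00111000 → 1-byte char #2 = 38.
Offset 4: leading byte 0xF1 = 11110001 → 4-byte char #3 = F1 8D B9 A8.
Offset 8: leading byte 0xE2 = 11100010 → 3-byte char #4 = E2 86 B5.
Offset 11: leading byte 0x5D = 01011101 → 1-byte char #5 = 5D.
Offset 12: leading byte 0xCF = 11001111 → 2-byte char #6 = CF 9B.
Offset 14: leading byte 0xF1 = 11110001 → 4-byte char #7 = F1 B4 92 BE.
Leading byte 0xF1 = 11110001 matches 11110xxx → 4-byte sequence.
Byte 1: 0xF1 = 11110001, payload 001 (3 bits).
Byte 2: 0xB4 = 10110100 (10xxxxxx ✓), payload 110100.
Byte 3: 0x92 = 10010010 (10xxxxxx ✓), payload 010010.
Byte 4: 0xBE = 10111110 (10xxxxxx ✓), payload 111110.
Concatenate: 001110100010010111110 = 0x744BE (21 bits → U+744BE).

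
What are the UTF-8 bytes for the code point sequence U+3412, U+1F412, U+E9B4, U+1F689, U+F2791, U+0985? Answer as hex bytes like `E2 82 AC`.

E3 90 92 F0 9F 90 92 EE A6 B4 F0 9F 9A 89 F3 B2 9E 91 E0 A6 85

U+3412: 3-byte form → E3 90 92.
U+1F412: 4-byte form → F0 9F 90 92.
U+E9B4: 3-byte form → EE A6 B4.
U+1F689: 4-byte form → F0 9F 9A 89.
U+F2791: 4-byte form → F3 B2 9E 91.
U+0985: 3-byte form → E0 A6 85.
Concatenated (21 bytes): E3 90 92 F0 9F 90 92 EE A6 B4 F0 9F 9A 89 F3 B2 9E 91 E0 A6 85.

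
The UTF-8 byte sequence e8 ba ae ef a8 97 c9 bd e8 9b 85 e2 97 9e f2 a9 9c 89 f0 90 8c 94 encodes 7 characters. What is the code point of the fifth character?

Offset 0: leading byte 0xE8 = 11101000 → 3-byte char #1 = E8 BA AE.
Offset 3: leading byte 0xEF = 11101111 → 3-byte char #2 = EF A8 97.
Offset 6: leading byte 0xC9 = 11001001 → 2-byte char #3 = C9 BD.
Offset 8: leading byte 0xE8 = 11101000 → 3-byte char #4 = E8 9B 85.
Offset 11: leading byte 0xE2 = 11100010 → 3-byte char #5 = E2 97 9E.
Leading byte 0xE2 = 11100010 matches 1110xxxx → 3-byte sequence.
Byte 1: 0xE2 = 11100010, payload 0010 (4 bits).
Byte 2: 0x97 = 10010111 (10xxxxxx ✓), payload 010111.
Byte 3: 0x9E = 10011110 (10xxxxxx ✓), payload 011110.
Concatenate: 0010010111011110 = 0x25DE (16 bits → U+25DE).

U+25DE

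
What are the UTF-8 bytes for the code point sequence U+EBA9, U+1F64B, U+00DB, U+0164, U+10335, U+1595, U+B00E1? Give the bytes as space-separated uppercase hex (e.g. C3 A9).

U+EBA9: 3-byte form → EE AE A9.
U+1F64B: 4-byte form → F0 9F 99 8B.
U+00DB: 2-byte form → C3 9B.
U+0164: 2-byte form → C5 A4.
U+10335: 4-byte form → F0 90 8C B5.
U+1595: 3-byte form → E1 96 95.
U+B00E1: 4-byte form → F2 B0 83 A1.
Concatenated (22 bytes): EE AE A9 F0 9F 99 8B C3 9B C5 A4 F0 90 8C B5 E1 96 95 F2 B0 83 A1.

EE AE A9 F0 9F 99 8B C3 9B C5 A4 F0 90 8C B5 E1 96 95 F2 B0 83 A1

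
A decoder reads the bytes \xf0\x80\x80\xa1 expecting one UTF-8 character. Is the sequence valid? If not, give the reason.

Leading byte 0xF0 = 11110000 → 4-byte form.
Continuation bytes all match 10xxxxxx. Payload decodes to 0x21.
But 0x21 < 0x10000, the minimum for a 4-byte sequence — this is an overlong encoding.

invalid (overlong encoding)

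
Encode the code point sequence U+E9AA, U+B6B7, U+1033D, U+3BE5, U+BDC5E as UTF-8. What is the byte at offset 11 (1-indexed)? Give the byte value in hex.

1-indexed offset 11 is 0-indexed offset 10.
U+E9AA → 3-byte form EE A6 AA at offsets 0–2.
U+B6B7 → 3-byte form EB 9A B7 at offsets 3–5.
U+1033D → 4-byte form F0 90 8C BD at offsets 6–9.
U+3BE5 → 3-byte form E3 AF A5 at offsets 10–12.
Offset 10 falls in char 4's range; it's byte 1 of E3 AF A5 = 0xE3.

0xE3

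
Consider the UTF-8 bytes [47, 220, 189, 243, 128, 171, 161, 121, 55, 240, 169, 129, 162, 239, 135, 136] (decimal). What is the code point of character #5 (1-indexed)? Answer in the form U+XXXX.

U+0037

Offset 0: leading byte 0x2F = 00101111 → 1-byte char #1 = 2F.
Offset 1: leading byte 0xDC = 11011100 → 2-byte char #2 = DC BD.
Offset 3: leading byte 0xF3 = 11110011 → 4-byte char #3 = F3 80 AB A1.
Offset 7: leading byte 0x79 = 01111001 → 1-byte char #4 = 79.
Offset 8: leading byte 0x37 = 00110111 → 1-byte char #5 = 37.
Leading byte 0x37 = 00110111 matches 0xxxxxxx → 1-byte sequence.
Byte 1: 0x37 = 00110111, payload 0110111 (7 bits).
Concatenate: 0110111 = 0x37 (7 bits → U+0037).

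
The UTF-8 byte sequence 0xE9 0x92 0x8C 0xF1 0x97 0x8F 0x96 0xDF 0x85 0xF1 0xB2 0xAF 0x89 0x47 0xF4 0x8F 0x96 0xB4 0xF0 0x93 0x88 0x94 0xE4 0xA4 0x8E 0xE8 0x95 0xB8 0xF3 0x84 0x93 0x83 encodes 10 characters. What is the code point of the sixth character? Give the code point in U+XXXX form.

U+10F5B4

Offset 0: leading byte 0xE9 = 11101001 → 3-byte char #1 = E9 92 8C.
Offset 3: leading byte 0xF1 = 11110001 → 4-byte char #2 = F1 97 8F 96.
Offset 7: leading byte 0xDF = 11011111 → 2-byte char #3 = DF 85.
Offset 9: leading byte 0xF1 = 11110001 → 4-byte char #4 = F1 B2 AF 89.
Offset 13: leading byte 0x47 = 01000111 → 1-byte char #5 = 47.
Offset 14: leading byte 0xF4 = 11110100 → 4-byte char #6 = F4 8F 96 B4.
Leading byte 0xF4 = 11110100 matches 11110xxx → 4-byte sequence.
Byte 1: 0xF4 = 11110100, payload 100 (3 bits).
Byte 2: 0x8F = 10001111 (10xxxxxx ✓), payload 001111.
Byte 3: 0x96 = 10010110 (10xxxxxx ✓), payload 010110.
Byte 4: 0xB4 = 10110100 (10xxxxxx ✓), payload 110100.
Concatenate: 100001111010110110100 = 0x10F5B4 (21 bits → U+10F5B4).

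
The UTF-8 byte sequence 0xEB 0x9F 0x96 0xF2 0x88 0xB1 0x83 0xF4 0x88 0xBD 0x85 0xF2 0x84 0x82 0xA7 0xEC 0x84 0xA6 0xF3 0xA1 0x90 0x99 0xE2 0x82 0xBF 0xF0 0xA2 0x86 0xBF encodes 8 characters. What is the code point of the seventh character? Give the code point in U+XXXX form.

U+20BF

Offset 0: leading byte 0xEB = 11101011 → 3-byte char #1 = EB 9F 96.
Offset 3: leading byte 0xF2 = 11110010 → 4-byte char #2 = F2 88 B1 83.
Offset 7: leading byte 0xF4 = 11110100 → 4-byte char #3 = F4 88 BD 85.
Offset 11: leading byte 0xF2 = 11110010 → 4-byte char #4 = F2 84 82 A7.
Offset 15: leading byte 0xEC = 11101100 → 3-byte char #5 = EC 84 A6.
Offset 18: leading byte 0xF3 = 11110011 → 4-byte char #6 = F3 A1 90 99.
Offset 22: leading byte 0xE2 = 11100010 → 3-byte char #7 = E2 82 BF.
Leading byte 0xE2 = 11100010 matches 1110xxxx → 3-byte sequence.
Byte 1: 0xE2 = 11100010, payload 0010 (4 bits).
Byte 2: 0x82 = 10000010 (10xxxxxx ✓), payload 000010.
Byte 3: 0xBF = 10111111 (10xxxxxx ✓), payload 111111.
Concatenate: 0010000010111111 = 0x20BF (16 bits → U+20BF).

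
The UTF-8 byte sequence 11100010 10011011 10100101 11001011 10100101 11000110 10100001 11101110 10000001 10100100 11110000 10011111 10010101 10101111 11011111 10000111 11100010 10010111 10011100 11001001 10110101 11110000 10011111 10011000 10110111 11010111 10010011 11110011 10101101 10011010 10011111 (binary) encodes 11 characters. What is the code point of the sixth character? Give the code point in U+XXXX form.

U+07C7

Offset 0: leading byte 0xE2 = 11100010 → 3-byte char #1 = E2 9B A5.
Offset 3: leading byte 0xCB = 11001011 → 2-byte char #2 = CB A5.
Offset 5: leading byte 0xC6 = 11000110 → 2-byte char #3 = C6 A1.
Offset 7: leading byte 0xEE = 11101110 → 3-byte char #4 = EE 81 A4.
Offset 10: leading byte 0xF0 = 11110000 → 4-byte char #5 = F0 9F 95 AF.
Offset 14: leading byte 0xDF = 11011111 → 2-byte char #6 = DF 87.
Leading byte 0xDF = 11011111 matches 110xxxxx → 2-byte sequence.
Byte 1: 0xDF = 11011111, payload 11111 (5 bits).
Byte 2: 0x87 = 10000111 (10xxxxxx ✓), payload 000111.
Concatenate: 11111000111 = 0x7C7 (11 bits → U+07C7).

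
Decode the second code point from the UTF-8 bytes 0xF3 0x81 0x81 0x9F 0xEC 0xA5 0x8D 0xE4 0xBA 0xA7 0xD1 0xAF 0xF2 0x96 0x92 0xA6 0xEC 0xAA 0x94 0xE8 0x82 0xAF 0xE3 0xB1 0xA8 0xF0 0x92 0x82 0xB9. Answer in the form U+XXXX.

Offset 0: leading byte 0xF3 = 11110011 → 4-byte char #1 = F3 81 81 9F.
Offset 4: leading byte 0xEC = 11101100 → 3-byte char #2 = EC A5 8D.
Leading byte 0xEC = 11101100 matches 1110xxxx → 3-byte sequence.
Byte 1: 0xEC = 11101100, payload 1100 (4 bits).
Byte 2: 0xA5 = 10100101 (10xxxxxx ✓), payload 100101.
Byte 3: 0x8D = 10001101 (10xxxxxx ✓), payload 001101.
Concatenate: 1100100101001101 = 0xC94D (16 bits → U+C94D).

U+C94D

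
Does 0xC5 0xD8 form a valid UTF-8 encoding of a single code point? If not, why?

Leading byte 0xC5 = 11000101 → 2-byte form.
Byte 2 is 0xD8 = 11011000, which is not 10xxxxxx — expected a continuation byte.

invalid (non-continuation byte where continuation expected)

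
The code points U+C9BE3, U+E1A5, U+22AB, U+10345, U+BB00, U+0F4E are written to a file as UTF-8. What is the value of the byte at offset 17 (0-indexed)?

U+C9BE3 → 4-byte form F3 89 AF A3 at offsets 0–3.
U+E1A5 → 3-byte form EE 86 A5 at offsets 4–6.
U+22AB → 3-byte form E2 8A AB at offsets 7–9.
U+10345 → 4-byte form F0 90 8D 85 at offsets 10–13.
U+BB00 → 3-byte form EB AC 80 at offsets 14–16.
U+0F4E → 3-byte form E0 BD 8E at offsets 17–19.
Offset 17 falls in char 6's range; it's byte 1 of E0 BD 8E = 0xE0.

0xE0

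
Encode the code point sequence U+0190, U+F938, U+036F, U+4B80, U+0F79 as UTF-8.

U+0190: 2-byte form → C6 90.
U+F938: 3-byte form → EF A4 B8.
U+036F: 2-byte form → CD AF.
U+4B80: 3-byte form → E4 AE 80.
U+0F79: 3-byte form → E0 BD B9.
Concatenated (13 bytes): C6 90 EF A4 B8 CD AF E4 AE 80 E0 BD B9.

C6 90 EF A4 B8 CD AF E4 AE 80 E0 BD B9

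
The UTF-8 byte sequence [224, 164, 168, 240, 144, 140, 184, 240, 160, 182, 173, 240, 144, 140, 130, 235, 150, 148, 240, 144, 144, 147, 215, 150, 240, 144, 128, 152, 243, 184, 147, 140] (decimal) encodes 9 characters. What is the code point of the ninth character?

U+F84CC

Offset 0: leading byte 0xE0 = 11100000 → 3-byte char #1 = E0 A4 A8.
Offset 3: leading byte 0xF0 = 11110000 → 4-byte char #2 = F0 90 8C B8.
Offset 7: leading byte 0xF0 = 11110000 → 4-byte char #3 = F0 A0 B6 AD.
Offset 11: leading byte 0xF0 = 11110000 → 4-byte char #4 = F0 90 8C 82.
Offset 15: leading byte 0xEB = 11101011 → 3-byte char #5 = EB 96 94.
Offset 18: leading byte 0xF0 = 11110000 → 4-byte char #6 = F0 90 90 93.
Offset 22: leading byte 0xD7 = 11010111 → 2-byte char #7 = D7 96.
Offset 24: leading byte 0xF0 = 11110000 → 4-byte char #8 = F0 90 80 98.
Offset 28: leading byte 0xF3 = 11110011 → 4-byte char #9 = F3 B8 93 8C.
Leading byte 0xF3 = 11110011 matches 11110xxx → 4-byte sequence.
Byte 1: 0xF3 = 11110011, payload 011 (3 bits).
Byte 2: 0xB8 = 10111000 (10xxxxxx ✓), payload 111000.
Byte 3: 0x93 = 10010011 (10xxxxxx ✓), payload 010011.
Byte 4: 0x8C = 10001100 (10xxxxxx ✓), payload 001100.
Concatenate: 011111000010011001100 = 0xF84CC (21 bits → U+F84CC).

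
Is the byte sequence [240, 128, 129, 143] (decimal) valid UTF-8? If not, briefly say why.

Leading byte 0xF0 = 11110000 → 4-byte form.
Continuation bytes all match 10xxxxxx. Payload decodes to 0x4F.
But 0x4F < 0x10000, the minimum for a 4-byte sequence — this is an overlong encoding.

invalid (overlong encoding)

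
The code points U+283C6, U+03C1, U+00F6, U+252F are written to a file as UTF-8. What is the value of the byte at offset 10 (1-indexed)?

1-indexed offset 10 is 0-indexed offset 9.
U+283C6 → 4-byte form F0 A8 8F 86 at offsets 0–3.
U+03C1 → 2-byte form CF 81 at offsets 4–5.
U+00F6 → 2-byte form C3 B6 at offsets 6–7.
U+252F → 3-byte form E2 94 AF at offsets 8–10.
Offset 9 falls in char 4's range; it's byte 2 of E2 94 AF = 0x94.

0x94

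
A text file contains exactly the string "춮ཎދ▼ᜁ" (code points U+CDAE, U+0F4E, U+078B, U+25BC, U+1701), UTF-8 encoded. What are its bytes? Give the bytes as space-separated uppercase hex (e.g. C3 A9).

U+CDAE: 3-byte form → EC B6 AE.
U+0F4E: 3-byte form → E0 BD 8E.
U+078B: 2-byte form → DE 8B.
U+25BC: 3-byte form → E2 96 BC.
U+1701: 3-byte form → E1 9C 81.
Concatenated (14 bytes): EC B6 AE E0 BD 8E DE 8B E2 96 BC E1 9C 81.

EC B6 AE E0 BD 8E DE 8B E2 96 BC E1 9C 81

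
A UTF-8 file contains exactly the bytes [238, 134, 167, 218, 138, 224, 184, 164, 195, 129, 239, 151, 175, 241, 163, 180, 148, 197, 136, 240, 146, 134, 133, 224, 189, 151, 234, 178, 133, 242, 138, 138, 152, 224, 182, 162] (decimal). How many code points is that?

12

Byte at offset 0: 0xEE = 11101110 → 3-byte char (#1). Advance 3.
Byte at offset 3: 0xDA = 11011010 → 2-byte char (#2). Advance 2.
Byte at offset 5: 0xE0 = 11100000 → 3-byte char (#3). Advance 3.
Byte at offset 8: 0xC3 = 11000011 → 2-byte char (#4). Advance 2.
Byte at offset 10: 0xEF = 11101111 → 3-byte char (#5). Advance 3.
Byte at offset 13: 0xF1 = 11110001 → 4-byte char (#6). Advance 4.
Byte at offset 17: 0xC5 = 11000101 → 2-byte char (#7). Advance 2.
Byte at offset 19: 0xF0 = 11110000 → 4-byte char (#8). Advance 4.
Byte at offset 23: 0xE0 = 11100000 → 3-byte char (#9). Advance 3.
Byte at offset 26: 0xEA = 11101010 → 3-byte char (#10). Advance 3.
Byte at offset 29: 0xF2 = 11110010 → 4-byte char (#11). Advance 4.
Byte at offset 33: 0xE0 = 11100000 → 3-byte char (#12). Advance 3.
Reached end at offset 36 after 12 code points.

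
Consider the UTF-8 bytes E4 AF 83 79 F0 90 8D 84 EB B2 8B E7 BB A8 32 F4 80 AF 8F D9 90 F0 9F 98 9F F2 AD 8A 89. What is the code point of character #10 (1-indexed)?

U+AD289

Offset 0: leading byte 0xE4 = 11100100 → 3-byte char #1 = E4 AF 83.
Offset 3: leading byte 0x79 = 01111001 → 1-byte char #2 = 79.
Offset 4: leading byte 0xF0 = 11110000 → 4-byte char #3 = F0 90 8D 84.
Offset 8: leading byte 0xEB = 11101011 → 3-byte char #4 = EB B2 8B.
Offset 11: leading byte 0xE7 = 11100111 → 3-byte char #5 = E7 BB A8.
Offset 14: leading byte 0x32 = 00110010 → 1-byte char #6 = 32.
Offset 15: leading byte 0xF4 = 11110100 → 4-byte char #7 = F4 80 AF 8F.
Offset 19: leading byte 0xD9 = 11011001 → 2-byte char #8 = D9 90.
Offset 21: leading byte 0xF0 = 11110000 → 4-byte char #9 = F0 9F 98 9F.
Offset 25: leading byte 0xF2 = 11110010 → 4-byte char #10 = F2 AD 8A 89.
Leading byte 0xF2 = 11110010 matches 11110xxx → 4-byte sequence.
Byte 1: 0xF2 = 11110010, payload 010 (3 bits).
Byte 2: 0xAD = 10101101 (10xxxxxx ✓), payload 101101.
Byte 3: 0x8A = 10001010 (10xxxxxx ✓), payload 001010.
Byte 4: 0x89 = 10001001 (10xxxxxx ✓), payload 001001.
Concatenate: 010101101001010001001 = 0xAD289 (21 bits → U+AD289).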